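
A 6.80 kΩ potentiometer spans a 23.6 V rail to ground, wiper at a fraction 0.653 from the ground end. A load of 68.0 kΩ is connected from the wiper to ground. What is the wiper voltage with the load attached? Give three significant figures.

V ≈ 15.1 V

The wiper splits the pot into (1−α)R = 2.360 kΩ above and αR = 4.440 kΩ below.
Lower section ‖ load = 4.168 kΩ.
V_wiper = 23.6 × 4.168/(2.360 + 4.168) = 15.1 V.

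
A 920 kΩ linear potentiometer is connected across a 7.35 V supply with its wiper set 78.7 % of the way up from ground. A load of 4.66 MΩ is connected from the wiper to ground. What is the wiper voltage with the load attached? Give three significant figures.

The wiper splits the pot into (1−α)R = 196.0 kΩ above and αR = 724.0 kΩ below.
Lower section ‖ load = 626.7 kΩ.
V_wiper = 7.35 × 626.7/(196.0 + 626.7) = 5.60 V.

V ≈ 5.60 V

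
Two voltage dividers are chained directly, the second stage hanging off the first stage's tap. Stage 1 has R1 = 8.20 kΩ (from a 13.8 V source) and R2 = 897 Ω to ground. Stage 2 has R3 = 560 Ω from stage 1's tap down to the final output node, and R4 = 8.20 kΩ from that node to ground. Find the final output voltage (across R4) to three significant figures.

Stage 2 presents R3+R4 = 8760 Ω as a load on stage 1's tap.
Stage 1's lower leg becomes R2‖(R3+R4) = 813.7 Ω, so V_mid = 13.8 × 813.7/9014 = 1.246 V.
Stage 2 is itself unloaded: V_out = V_mid × R4/(R3+R4) = 1.246 × 8200/8760 = 1.17 V.

V_out ≈ 1.17 V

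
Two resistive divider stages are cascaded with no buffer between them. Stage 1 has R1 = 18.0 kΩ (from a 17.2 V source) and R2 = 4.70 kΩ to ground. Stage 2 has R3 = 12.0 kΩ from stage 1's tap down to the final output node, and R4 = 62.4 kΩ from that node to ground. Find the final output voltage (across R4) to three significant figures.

V_out ≈ 2.84 V

Stage 2 presents R3+R4 = 74.40 kΩ as a load on stage 1's tap.
Stage 1's lower leg becomes R2‖(R3+R4) = 4.421 kΩ, so V_mid = 17.2 × 4.421/22.42 = 3.391 V.
Stage 2 is itself unloaded: V_out = V_mid × R4/(R3+R4) = 3.391 × 62.4/74.40 = 2.84 V.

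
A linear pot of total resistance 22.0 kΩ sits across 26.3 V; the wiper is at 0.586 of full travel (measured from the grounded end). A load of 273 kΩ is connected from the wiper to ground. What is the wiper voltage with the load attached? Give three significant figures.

The wiper splits the pot into (1−α)R = 9.108 kΩ above and αR = 12.89 kΩ below.
Lower section ‖ load = 12.31 kΩ.
V_wiper = 26.3 × 12.31/(9.108 + 12.31) = 15.1 V.

V ≈ 15.1 V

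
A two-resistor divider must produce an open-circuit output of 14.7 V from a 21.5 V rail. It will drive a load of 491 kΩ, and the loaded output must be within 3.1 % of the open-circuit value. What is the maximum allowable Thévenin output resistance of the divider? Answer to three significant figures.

Loading drop = R_th/(R_th + R_L) ≤ 0.0310, so R_th ≤ R_L · ε/(1−ε) = 491 kΩ × 0.0310/0.9690 = 15.7 kΩ.

R_th ≤ 15.7 kΩ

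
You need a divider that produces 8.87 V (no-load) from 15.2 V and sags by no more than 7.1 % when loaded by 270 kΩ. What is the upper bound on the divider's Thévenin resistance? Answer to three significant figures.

R_th ≤ 20.6 kΩ

Loading drop = R_th/(R_th + R_L) ≤ 0.0710, so R_th ≤ R_L · ε/(1−ε) = 270 kΩ × 0.0710/0.9290 = 20.6 kΩ.
(Any R1, R2 with R2/(R1+R2) = 0.584 and R1‖R2 ≤ 20.6 kΩ will meet the spec.)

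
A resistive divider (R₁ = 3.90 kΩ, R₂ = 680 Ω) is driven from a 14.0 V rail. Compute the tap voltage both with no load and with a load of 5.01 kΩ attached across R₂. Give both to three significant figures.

Unloaded: 2.08 V; loaded: 1.86 V

Open-circuit: V = 14.0 × 680/(3900 + 680) = 2.08 V.
With the load, R₂ becomes R₂‖R_L = 598.7 Ω, so V = 14.0 × 598.7/4499 = 1.86 V.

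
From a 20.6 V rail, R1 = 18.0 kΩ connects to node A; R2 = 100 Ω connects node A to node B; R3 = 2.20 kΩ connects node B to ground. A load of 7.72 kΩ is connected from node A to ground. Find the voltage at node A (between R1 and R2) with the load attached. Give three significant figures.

Below node A the series string R2+R3 = 2300 Ω sits in parallel with the 7720 Ω load: 1772 Ω.
V_A = 20.6 × 1772/(18000 + 1772) = 1.85 V.

V ≈ 1.85 V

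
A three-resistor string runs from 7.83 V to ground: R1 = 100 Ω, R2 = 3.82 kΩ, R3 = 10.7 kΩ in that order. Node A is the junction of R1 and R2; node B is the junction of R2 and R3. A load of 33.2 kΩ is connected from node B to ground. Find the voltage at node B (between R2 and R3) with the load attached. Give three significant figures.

V ≈ 5.27 V

At node B, R3 is in parallel with the load: R3‖R_L = 8092 Ω.
Below node A the resistance is R2 + (R3‖R_L) = 11910 Ω, so V_A = 7.83 × 11910/12010 = 7.765 V.
Then V_B = V_A × (R3‖R_L)/(R2 + R3‖R_L) = 7.765 × 8092/11910 = 5.27 V.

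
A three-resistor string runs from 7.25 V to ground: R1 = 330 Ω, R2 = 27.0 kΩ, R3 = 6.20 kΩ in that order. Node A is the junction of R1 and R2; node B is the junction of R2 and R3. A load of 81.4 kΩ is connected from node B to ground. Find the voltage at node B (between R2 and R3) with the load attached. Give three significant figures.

V ≈ 1.26 V

At node B, R3 is in parallel with the load: R3‖R_L = 5761 Ω.
Below node A the resistance is R2 + (R3‖R_L) = 32760 Ω, so V_A = 7.25 × 32760/33090 = 7.178 V.
Then V_B = V_A × (R3‖R_L)/(R2 + R3‖R_L) = 7.178 × 5761/32760 = 1.26 V.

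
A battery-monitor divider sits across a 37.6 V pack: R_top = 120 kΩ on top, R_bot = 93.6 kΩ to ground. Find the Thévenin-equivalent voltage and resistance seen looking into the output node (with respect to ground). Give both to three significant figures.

V_th is the open-circuit tap voltage: 37.6 × 93.6/(120 + 93.6) = 16.5 V.
With the supply zeroed, R_top and R_bot appear in parallel from the tap: R_th = R_top‖R_bot = (120 × 93.6)/213.6 = 52.6 kΩ.

V_th = 16.5 V, R_th = 52.6 kΩ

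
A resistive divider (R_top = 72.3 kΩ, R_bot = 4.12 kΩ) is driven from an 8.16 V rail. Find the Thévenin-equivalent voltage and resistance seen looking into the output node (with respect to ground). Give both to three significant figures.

V_th is the open-circuit tap voltage: 8.16 × 4.12/(72.3 + 4.12) = 0.440 V.
With the supply zeroed, R_top and R_bot appear in parallel from the tap: R_th = R_top‖R_bot = (72.3 × 4.12)/76.42 = 3.90 kΩ.

V_th = 0.440 V, R_th = 3.90 kΩ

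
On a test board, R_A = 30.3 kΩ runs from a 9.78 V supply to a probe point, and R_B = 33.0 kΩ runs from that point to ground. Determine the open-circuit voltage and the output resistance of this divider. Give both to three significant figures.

V_th = 5.10 V, R_th = 15.8 kΩ

V_th is the open-circuit tap voltage: 9.78 × 33.0/(30.3 + 33.0) = 5.10 V.
With the supply zeroed, R_A and R_B appear in parallel from the tap: R_th = R_A‖R_B = (30.3 × 33.0)/63.30 = 15.8 kΩ.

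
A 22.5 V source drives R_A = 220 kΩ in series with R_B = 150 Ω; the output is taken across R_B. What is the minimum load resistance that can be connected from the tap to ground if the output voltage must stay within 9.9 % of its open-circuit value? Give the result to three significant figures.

R_L(min) ≈ 1.36 kΩ

Output resistance R_th = R_A‖R_B = (220000 × 150)/220200 = 149.9 Ω.
The fractional drop is R_th/(R_th + R_L); requiring this ≤ 0.0990 gives R_L ≥ R_th(1/0.0990 − 1) = 149.9 × 9.101 = 1.36 kΩ.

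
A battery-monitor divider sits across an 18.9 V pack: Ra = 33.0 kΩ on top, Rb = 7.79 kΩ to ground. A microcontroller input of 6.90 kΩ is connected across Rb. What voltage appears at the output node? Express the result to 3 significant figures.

The load sits in parallel with Rb: Rb‖R_L = (7.79 × 6.90) / (7.79 + 6.90) = 3.659 kΩ.
V_out = 18.9 × 3.659 / (33.0 + 3.659) = 18.9 × 3.659/36.66 = 1.89 V.

V_out ≈ 1.89 V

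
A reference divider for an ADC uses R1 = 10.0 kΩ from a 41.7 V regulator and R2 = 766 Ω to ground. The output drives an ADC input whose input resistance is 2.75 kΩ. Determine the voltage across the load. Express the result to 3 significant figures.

The load sits in parallel with R2: R2‖R_L = (766 × 2750) / (766 + 2750) = 599.1 Ω.
V_out = 41.7 × 599.1 / (10000 + 599.1) = 41.7 × 599.1/10600 = 2.36 V.
(Unloaded it would have been 2.97 V.)

V_out ≈ 2.36 V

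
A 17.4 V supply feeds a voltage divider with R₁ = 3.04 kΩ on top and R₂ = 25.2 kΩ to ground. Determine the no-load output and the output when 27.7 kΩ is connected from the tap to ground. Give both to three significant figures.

Open-circuit: V = 17.4 × 25.2/(3.04 + 25.2) = 15.5 V.
With the load, R₂ becomes R₂‖R_L = 13.20 kΩ, so V = 17.4 × 13.20/16.24 = 14.1 V.

Unloaded: 15.5 V; loaded: 14.1 V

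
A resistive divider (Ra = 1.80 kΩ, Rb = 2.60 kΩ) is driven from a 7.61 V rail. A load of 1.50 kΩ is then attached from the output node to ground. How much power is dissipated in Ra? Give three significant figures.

Total resistance from the source is Ra + (Rb‖R_L) = 2.751 kΩ, so I = 7.61/2.751 kΩ = 2.766 mA.
P = I²·Ra = (2.766 mA)² × 1.80 kΩ = 13.8 mW.

P ≈ 13.8 mW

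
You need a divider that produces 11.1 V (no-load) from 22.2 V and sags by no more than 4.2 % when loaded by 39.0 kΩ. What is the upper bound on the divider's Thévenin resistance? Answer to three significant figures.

R_th ≤ 1.71 kΩ

Loading drop = R_th/(R_th + R_L) ≤ 0.0420, so R_th ≤ R_L · ε/(1−ε) = 39.0 kΩ × 0.0420/0.9580 = 1.71 kΩ.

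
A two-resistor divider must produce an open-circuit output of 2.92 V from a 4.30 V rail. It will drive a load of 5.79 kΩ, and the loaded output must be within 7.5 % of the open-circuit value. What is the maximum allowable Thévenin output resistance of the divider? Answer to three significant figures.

R_th ≤ 469 Ω

Loading drop = R_th/(R_th + R_L) ≤ 0.0750, so R_th ≤ R_L · ε/(1−ε) = 5.79 kΩ × 0.0750/0.9250 = 469 Ω.
(Any R1, R2 with R2/(R1+R2) = 0.679 and R1‖R2 ≤ 469 Ω will meet the spec.)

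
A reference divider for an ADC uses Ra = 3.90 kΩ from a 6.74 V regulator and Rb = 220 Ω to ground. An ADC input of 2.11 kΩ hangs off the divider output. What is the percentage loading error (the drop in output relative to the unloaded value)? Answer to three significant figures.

The divider's output (Thévenin) resistance is Ra‖Rb = 208.3 Ω.
Fractional drop under load = R_th/(R_th + R_L) = 208.3 / (208.3 + 2110) = 0.08983.
So the output falls by 8.98 %.

8.98 %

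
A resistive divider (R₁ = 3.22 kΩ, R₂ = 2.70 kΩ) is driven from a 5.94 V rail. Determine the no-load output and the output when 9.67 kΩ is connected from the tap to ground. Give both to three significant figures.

Unloaded: 2.71 V; loaded: 2.35 V

Open-circuit: V = 5.94 × 2.70/(3.22 + 2.70) = 2.71 V.
With the load, R₂ becomes R₂‖R_L = 2.111 kΩ, so V = 5.94 × 2.111/5.331 = 2.35 V.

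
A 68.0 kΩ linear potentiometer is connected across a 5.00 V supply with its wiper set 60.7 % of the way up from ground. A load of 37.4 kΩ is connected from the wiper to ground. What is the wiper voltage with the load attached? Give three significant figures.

The wiper splits the pot into (1−α)R = 26.72 kΩ above and αR = 41.28 kΩ below.
Lower section ‖ load = 19.62 kΩ.
V_wiper = 5.00 × 19.62/(26.72 + 19.62) = 2.12 V.

V ≈ 2.12 V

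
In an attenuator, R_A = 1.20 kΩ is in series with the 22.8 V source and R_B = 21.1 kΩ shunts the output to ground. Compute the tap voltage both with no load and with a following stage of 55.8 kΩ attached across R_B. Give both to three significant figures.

Open-circuit: V = 22.8 × 21.1/(1.20 + 21.1) = 21.6 V.
With the load, R_B becomes R_B‖R_L = 15.31 kΩ, so V = 22.8 × 15.31/16.51 = 21.1 V.

Unloaded: 21.6 V; loaded: 21.1 V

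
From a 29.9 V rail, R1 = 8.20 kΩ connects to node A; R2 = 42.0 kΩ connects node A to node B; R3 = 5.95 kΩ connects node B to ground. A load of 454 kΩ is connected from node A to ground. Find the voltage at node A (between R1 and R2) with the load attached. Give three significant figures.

Below node A the series string R2+R3 = 47.95 kΩ sits in parallel with the 454 kΩ load: 43.37 kΩ.
V_A = 29.9 × 43.37/(8.20 + 43.37) = 25.1 V.

V ≈ 25.1 V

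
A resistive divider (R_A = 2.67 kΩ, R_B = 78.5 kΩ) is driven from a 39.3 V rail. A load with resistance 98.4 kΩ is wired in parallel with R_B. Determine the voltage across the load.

The load sits in parallel with R_B: R_B‖R_L = (78.5 × 98.4) / (78.5 + 98.4) = 43.67 kΩ.
V_out = 39.3 × 43.67 / (2.67 + 43.67) = 39.3 × 43.67/46.34 = 37.0 V.
(Unloaded it would have been 38.0 V.)

V_out ≈ 37.0 V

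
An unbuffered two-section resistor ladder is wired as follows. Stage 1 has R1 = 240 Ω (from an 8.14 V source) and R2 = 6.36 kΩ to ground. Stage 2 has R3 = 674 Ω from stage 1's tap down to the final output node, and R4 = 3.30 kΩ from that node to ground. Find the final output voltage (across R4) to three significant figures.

V_out ≈ 6.16 V

Stage 2 presents R3+R4 = 3974 Ω as a load on stage 1's tap.
Stage 1's lower leg becomes R2‖(R3+R4) = 2446 Ω, so V_mid = 8.14 × 2446/2686 = 7.413 V.
Stage 2 is itself unloaded: V_out = V_mid × R4/(R3+R4) = 7.413 × 3300/3974 = 6.16 V.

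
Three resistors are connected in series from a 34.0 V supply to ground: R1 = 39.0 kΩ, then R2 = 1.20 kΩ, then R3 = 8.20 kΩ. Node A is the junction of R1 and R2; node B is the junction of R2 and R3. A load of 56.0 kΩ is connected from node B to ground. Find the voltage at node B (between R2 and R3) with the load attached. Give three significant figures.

V ≈ 5.14 V

At node B, R3 is in parallel with the load: R3‖R_L = 7.153 kΩ.
Below node A the resistance is R2 + (R3‖R_L) = 8.353 kΩ, so V_A = 34.0 × 8.353/47.35 = 5.997 V.
Then V_B = V_A × (R3‖R_L)/(R2 + R3‖R_L) = 5.997 × 7.153/8.353 = 5.14 V.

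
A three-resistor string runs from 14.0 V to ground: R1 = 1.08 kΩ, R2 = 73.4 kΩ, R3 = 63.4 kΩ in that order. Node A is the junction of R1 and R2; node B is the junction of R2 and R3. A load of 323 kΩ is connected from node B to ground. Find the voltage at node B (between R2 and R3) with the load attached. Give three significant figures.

V ≈ 5.82 V

At node B, R3 is in parallel with the load: R3‖R_L = 53.00 kΩ.
Below node A the resistance is R2 + (R3‖R_L) = 126.4 kΩ, so V_A = 14.0 × 126.4/127.5 = 13.88 V.
Then V_B = V_A × (R3‖R_L)/(R2 + R3‖R_L) = 13.88 × 53.00/126.4 = 5.82 V.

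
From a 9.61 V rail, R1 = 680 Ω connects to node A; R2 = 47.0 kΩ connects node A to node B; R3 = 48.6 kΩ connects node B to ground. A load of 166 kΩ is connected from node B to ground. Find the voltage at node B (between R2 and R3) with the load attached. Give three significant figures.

At node B, R3 is in parallel with the load: R3‖R_L = 37590 Ω.
Below node A the resistance is R2 + (R3‖R_L) = 84590 Ω, so V_A = 9.61 × 84590/85270 = 9.533 V.
Then V_B = V_A × (R3‖R_L)/(R2 + R3‖R_L) = 9.533 × 37590/84590 = 4.24 V.

V ≈ 4.24 V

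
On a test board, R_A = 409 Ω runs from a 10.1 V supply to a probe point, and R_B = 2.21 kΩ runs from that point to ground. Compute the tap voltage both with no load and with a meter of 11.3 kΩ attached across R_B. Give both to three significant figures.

Unloaded: 8.52 V; loaded: 8.27 V

Open-circuit: V = 10.1 × 2210/(409 + 2210) = 8.52 V.
With the load, R_B becomes R_B‖R_L = 1848 Ω, so V = 10.1 × 1848/2257 = 8.27 V.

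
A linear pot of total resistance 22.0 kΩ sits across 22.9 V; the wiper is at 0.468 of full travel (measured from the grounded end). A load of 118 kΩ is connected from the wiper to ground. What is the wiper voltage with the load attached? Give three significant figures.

V ≈ 10.2 V

The wiper splits the pot into (1−α)R = 11.70 kΩ above and αR = 10.30 kΩ below.
Lower section ‖ load = 9.470 kΩ.
V_wiper = 22.9 × 9.470/(11.70 + 9.470) = 10.2 V.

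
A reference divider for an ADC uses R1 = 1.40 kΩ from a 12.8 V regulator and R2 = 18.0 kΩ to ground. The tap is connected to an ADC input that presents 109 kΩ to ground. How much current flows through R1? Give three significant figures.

I ≈ 0.760 mA

R2‖R_L = 15.45 kΩ, so the source sees R1 + R2‖R_L = 16.85 kΩ.
I = 12.8 V / 16.85 kΩ = 0.760 mA.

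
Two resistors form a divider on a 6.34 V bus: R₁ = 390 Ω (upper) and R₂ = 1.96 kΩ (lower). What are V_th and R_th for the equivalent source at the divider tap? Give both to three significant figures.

V_th = 5.29 V, R_th = 325 Ω

V_th is the open-circuit tap voltage: 6.34 × 1960/(390 + 1960) = 5.29 V.
With the supply zeroed, R₁ and R₂ appear in parallel from the tap: R_th = R₁‖R₂ = (390 × 1960)/2350 = 325 Ω.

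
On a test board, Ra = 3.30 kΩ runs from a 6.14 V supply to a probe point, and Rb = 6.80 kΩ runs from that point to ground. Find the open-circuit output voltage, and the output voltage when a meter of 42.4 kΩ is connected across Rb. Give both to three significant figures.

Unloaded: 4.13 V; loaded: 3.93 V

Open-circuit: V = 6.14 × 6.80/(3.30 + 6.80) = 4.13 V.
With the load, Rb becomes Rb‖R_L = 5.860 kΩ, so V = 6.14 × 5.860/9.160 = 3.93 V.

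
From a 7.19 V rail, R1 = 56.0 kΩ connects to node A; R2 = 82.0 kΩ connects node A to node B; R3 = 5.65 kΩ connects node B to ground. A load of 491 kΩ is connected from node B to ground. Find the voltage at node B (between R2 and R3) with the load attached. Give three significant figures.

At node B, R3 is in parallel with the load: R3‖R_L = 5.586 kΩ.
Below node A the resistance is R2 + (R3‖R_L) = 87.59 kΩ, so V_A = 7.19 × 87.59/143.6 = 4.386 V.
Then V_B = V_A × (R3‖R_L)/(R2 + R3‖R_L) = 4.386 × 5.586/87.59 = 0.280 V.

V ≈ 0.280 V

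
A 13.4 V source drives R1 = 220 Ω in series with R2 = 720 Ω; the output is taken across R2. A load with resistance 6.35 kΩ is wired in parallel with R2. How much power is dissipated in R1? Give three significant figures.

Total resistance from the source is R1 + (R2‖R_L) = 866.7 Ω, so I = 13.4/866.7 Ω = 15.46 mA.
P = I²·R1 = (15.46 mA)² × 220 Ω = 52.6 mW.

P ≈ 52.6 mW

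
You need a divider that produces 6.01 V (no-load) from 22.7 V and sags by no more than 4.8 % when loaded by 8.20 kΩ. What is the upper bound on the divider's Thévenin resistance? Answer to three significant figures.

R_th ≤ 413 Ω

Loading drop = R_th/(R_th + R_L) ≤ 0.0480, so R_th ≤ R_L · ε/(1−ε) = 8.20 kΩ × 0.0480/0.9520 = 413 Ω.
(Any R1, R2 with R2/(R1+R2) = 0.265 and R1‖R2 ≤ 413 Ω will meet the spec.)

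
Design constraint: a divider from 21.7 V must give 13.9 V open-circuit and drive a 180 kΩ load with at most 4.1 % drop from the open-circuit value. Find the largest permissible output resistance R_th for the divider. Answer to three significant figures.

R_th ≤ 7.70 kΩ

Loading drop = R_th/(R_th + R_L) ≤ 0.0410, so R_th ≤ R_L · ε/(1−ε) = 180 kΩ × 0.0410/0.9590 = 7.70 kΩ.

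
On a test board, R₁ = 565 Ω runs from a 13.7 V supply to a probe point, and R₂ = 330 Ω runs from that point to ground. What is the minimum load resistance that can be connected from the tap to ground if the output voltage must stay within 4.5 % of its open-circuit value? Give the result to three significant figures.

R_L(min) ≈ 4.42 kΩ

Output resistance R_th = R₁‖R₂ = (565 × 330)/895.0 = 208.3 Ω.
The fractional drop is R_th/(R_th + R_L); requiring this ≤ 0.0450 gives R_L ≥ R_th(1/0.0450 − 1) = 208.3 × 21.22 = 4.42 kΩ.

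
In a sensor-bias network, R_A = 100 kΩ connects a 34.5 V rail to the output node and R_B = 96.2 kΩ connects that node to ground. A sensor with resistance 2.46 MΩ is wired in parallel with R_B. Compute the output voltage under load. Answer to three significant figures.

V_out ≈ 16.6 V

The load sits in parallel with R_B: R_B‖R_L = (96.2 × 2460) / (96.2 + 2460) = 92.58 kΩ.
V_out = 34.5 × 92.58 / (100 + 92.58) = 34.5 × 92.58/192.6 = 16.6 V.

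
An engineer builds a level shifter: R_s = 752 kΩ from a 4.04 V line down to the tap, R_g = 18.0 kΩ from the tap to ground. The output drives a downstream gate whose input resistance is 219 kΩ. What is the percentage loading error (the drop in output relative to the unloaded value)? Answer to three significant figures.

The divider's output (Thévenin) resistance is R_s‖R_g = 17.58 kΩ.
Fractional drop under load = R_th/(R_th + R_L) = 17.58 / (17.58 + 219) = 0.07431.
So the output falls by 7.43 %.

7.43 %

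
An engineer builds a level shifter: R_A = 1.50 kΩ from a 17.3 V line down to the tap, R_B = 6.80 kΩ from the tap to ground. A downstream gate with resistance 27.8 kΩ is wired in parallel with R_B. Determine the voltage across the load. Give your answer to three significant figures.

V_out ≈ 13.6 V

The load sits in parallel with R_B: R_B‖R_L = (6.80 × 27.8) / (6.80 + 27.8) = 5.464 kΩ.
V_out = 17.3 × 5.464 / (1.50 + 5.464) = 17.3 × 5.464/6.964 = 13.6 V.
(Unloaded it would have been 14.2 V.)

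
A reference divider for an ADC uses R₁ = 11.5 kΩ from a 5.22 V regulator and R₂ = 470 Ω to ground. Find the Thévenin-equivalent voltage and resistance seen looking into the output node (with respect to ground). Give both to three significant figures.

V_th = 0.205 V, R_th = 452 Ω

V_th is the open-circuit tap voltage: 5.22 × 470/(11500 + 470) = 0.205 V.
With the supply zeroed, R₁ and R₂ appear in parallel from the tap: R_th = R₁‖R₂ = (11500 × 470)/11970 = 452 Ω.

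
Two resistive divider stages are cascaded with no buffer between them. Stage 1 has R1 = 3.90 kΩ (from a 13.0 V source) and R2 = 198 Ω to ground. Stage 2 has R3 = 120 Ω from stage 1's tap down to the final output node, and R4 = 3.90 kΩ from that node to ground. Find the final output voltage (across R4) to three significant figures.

V_out ≈ 0.582 V

Stage 2 presents R3+R4 = 4020 Ω as a load on stage 1's tap.
Stage 1's lower leg becomes R2‖(R3+R4) = 188.7 Ω, so V_mid = 13.0 × 188.7/4089 = 0.6000 V.
Stage 2 is itself unloaded: V_out = V_mid × R4/(R3+R4) = 0.6000 × 3900/4020 = 0.582 V.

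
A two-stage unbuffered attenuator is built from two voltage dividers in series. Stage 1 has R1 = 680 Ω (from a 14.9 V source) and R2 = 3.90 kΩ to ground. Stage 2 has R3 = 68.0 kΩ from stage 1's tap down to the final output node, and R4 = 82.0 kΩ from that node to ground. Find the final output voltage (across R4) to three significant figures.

V_out ≈ 6.91 V

Stage 2 presents R3+R4 = 150000 Ω as a load on stage 1's tap.
Stage 1's lower leg becomes R2‖(R3+R4) = 3801 Ω, so V_mid = 14.9 × 3801/4481 = 12.64 V.
Stage 2 is itself unloaded: V_out = V_mid × R4/(R3+R4) = 12.64 × 82000/150000 = 6.91 V.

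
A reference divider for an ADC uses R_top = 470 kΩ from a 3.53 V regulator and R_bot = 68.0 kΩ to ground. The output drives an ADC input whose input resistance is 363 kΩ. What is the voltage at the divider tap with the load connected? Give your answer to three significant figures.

The load sits in parallel with R_bot: R_bot‖R_L = (68.0 × 363) / (68.0 + 363) = 57.27 kΩ.
V_out = 3.53 × 57.27 / (470 + 57.27) = 3.53 × 57.27/527.3 = 0.383 V.

V_out ≈ 0.383 V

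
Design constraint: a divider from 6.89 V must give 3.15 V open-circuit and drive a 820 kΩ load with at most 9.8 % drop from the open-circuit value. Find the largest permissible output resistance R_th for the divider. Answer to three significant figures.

Loading drop = R_th/(R_th + R_L) ≤ 0.0980, so R_th ≤ R_L · ε/(1−ε) = 820 kΩ × 0.0980/0.9020 = 89.1 kΩ.

R_th ≤ 89.1 kΩ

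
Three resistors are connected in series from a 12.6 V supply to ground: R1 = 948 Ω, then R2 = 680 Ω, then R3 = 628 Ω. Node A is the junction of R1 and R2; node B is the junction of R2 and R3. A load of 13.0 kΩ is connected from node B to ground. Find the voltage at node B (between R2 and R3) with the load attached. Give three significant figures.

V ≈ 3.39 V

At node B, R3 is in parallel with the load: R3‖R_L = 599.1 Ω.
Below node A the resistance is R2 + (R3‖R_L) = 1279 Ω, so V_A = 12.6 × 1279/2227 = 7.237 V.
Then V_B = V_A × (R3‖R_L)/(R2 + R3‖R_L) = 7.237 × 599.1/1279 = 3.39 V.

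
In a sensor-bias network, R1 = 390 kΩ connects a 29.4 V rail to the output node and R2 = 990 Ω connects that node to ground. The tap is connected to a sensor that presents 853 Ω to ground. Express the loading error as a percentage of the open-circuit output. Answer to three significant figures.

53.7 %

The divider's output (Thévenin) resistance is R1‖R2 = 987.5 Ω.
Fractional drop under load = R_th/(R_th + R_L) = 987.5 / (987.5 + 853) = 0.5365.
So the output falls by 53.7 %.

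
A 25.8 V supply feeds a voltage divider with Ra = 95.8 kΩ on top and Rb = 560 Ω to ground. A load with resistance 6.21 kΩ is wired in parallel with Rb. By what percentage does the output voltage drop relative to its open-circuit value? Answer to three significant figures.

Unloaded V = 25.8 × 560/96360 = 0.14994 V.
Loaded: Rb‖R_L = 513.7 Ω, giving V = 25.8 × 513.7/96310 = 0.13760 V.
Drop = (0.14994 − 0.13760) / 0.14994 = 8.23 %.

8.23 %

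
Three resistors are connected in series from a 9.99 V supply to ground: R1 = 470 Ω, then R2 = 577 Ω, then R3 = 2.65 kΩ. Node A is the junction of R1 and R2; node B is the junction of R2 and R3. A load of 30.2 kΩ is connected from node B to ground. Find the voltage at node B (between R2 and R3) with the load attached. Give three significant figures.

V ≈ 6.99 V

At node B, R3 is in parallel with the load: R3‖R_L = 2436 Ω.
Below node A the resistance is R2 + (R3‖R_L) = 3013 Ω, so V_A = 9.99 × 3013/3483 = 8.642 V.
Then V_B = V_A × (R3‖R_L)/(R2 + R3‖R_L) = 8.642 × 2436/3013 = 6.99 V.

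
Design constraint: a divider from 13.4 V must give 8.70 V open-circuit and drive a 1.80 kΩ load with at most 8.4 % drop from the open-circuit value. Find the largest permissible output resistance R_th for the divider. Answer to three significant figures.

R_th ≤ 165 Ω

Loading drop = R_th/(R_th + R_L) ≤ 0.0840, so R_th ≤ R_L · ε/(1−ε) = 1.80 kΩ × 0.0840/0.9160 = 165 Ω.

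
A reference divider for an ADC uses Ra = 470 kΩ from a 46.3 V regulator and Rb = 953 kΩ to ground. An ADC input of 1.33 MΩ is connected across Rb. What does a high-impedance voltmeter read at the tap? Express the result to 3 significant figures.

V_out ≈ 25.1 V

The load sits in parallel with Rb: Rb‖R_L = (953 × 1330) / (953 + 1330) = 555.2 kΩ.
V_out = 46.3 × 555.2 / (470 + 555.2) = 46.3 × 555.2/1025 = 25.1 V.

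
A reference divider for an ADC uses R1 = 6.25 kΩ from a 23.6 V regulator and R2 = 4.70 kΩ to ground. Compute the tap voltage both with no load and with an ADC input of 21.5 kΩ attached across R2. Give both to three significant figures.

Unloaded: 10.1 V; loaded: 9.01 V

Open-circuit: V = 23.6 × 4.70/(6.25 + 4.70) = 10.1 V.
With the load, R2 becomes R2‖R_L = 3.857 kΩ, so V = 23.6 × 3.857/10.11 = 9.01 V.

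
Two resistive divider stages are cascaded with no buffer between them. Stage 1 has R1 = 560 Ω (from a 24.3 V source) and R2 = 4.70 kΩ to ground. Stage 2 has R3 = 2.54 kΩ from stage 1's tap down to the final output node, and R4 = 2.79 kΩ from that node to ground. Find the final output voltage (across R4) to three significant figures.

V_out ≈ 10.4 V

Stage 2 presents R3+R4 = 5330 Ω as a load on stage 1's tap.
Stage 1's lower leg becomes R2‖(R3+R4) = 2498 Ω, so V_mid = 24.3 × 2498/3058 = 19.85 V.
Stage 2 is itself unloaded: V_out = V_mid × R4/(R3+R4) = 19.85 × 2790/5330 = 10.4 V.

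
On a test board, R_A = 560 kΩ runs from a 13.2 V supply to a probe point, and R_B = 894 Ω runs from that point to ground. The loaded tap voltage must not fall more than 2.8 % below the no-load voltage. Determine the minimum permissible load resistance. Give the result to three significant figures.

R_L(min) ≈ 31.0 kΩ

Output resistance R_th = R_A‖R_B = (560000 × 894)/560900 = 892.6 Ω.
The fractional drop is R_th/(R_th + R_L); requiring this ≤ 0.0280 gives R_L ≥ R_th(1/0.0280 − 1) = 892.6 × 34.71 = 31.0 kΩ.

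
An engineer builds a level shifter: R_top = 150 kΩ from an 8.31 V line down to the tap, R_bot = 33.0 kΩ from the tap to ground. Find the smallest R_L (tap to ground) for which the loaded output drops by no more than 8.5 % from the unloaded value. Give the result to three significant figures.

R_L(min) ≈ 291 kΩ

Output resistance R_th = R_top‖R_bot = (150 × 33.0)/183.0 = 27.05 kΩ.
The fractional drop is R_th/(R_th + R_L); requiring this ≤ 0.0850 gives R_L ≥ R_th(1/0.0850 − 1) = 27.05 × 10.76 = 291 kΩ.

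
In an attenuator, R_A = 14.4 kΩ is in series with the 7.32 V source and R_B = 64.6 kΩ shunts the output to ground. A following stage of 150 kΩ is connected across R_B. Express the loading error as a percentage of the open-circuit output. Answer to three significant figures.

7.28 %

The divider's output (Thévenin) resistance is R_A‖R_B = 11.78 kΩ.
Fractional drop under load = R_th/(R_th + R_L) = 11.78 / (11.78 + 150) = 0.07279.
So the output falls by 7.28 %.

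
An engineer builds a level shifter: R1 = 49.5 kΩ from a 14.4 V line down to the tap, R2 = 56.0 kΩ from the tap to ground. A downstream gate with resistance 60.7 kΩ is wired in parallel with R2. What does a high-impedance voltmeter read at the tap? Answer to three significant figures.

V_out ≈ 5.33 V

The load sits in parallel with R2: R2‖R_L = (56.0 × 60.7) / (56.0 + 60.7) = 29.13 kΩ.
V_out = 14.4 × 29.13 / (49.5 + 29.13) = 14.4 × 29.13/78.63 = 5.33 V.
(Unloaded it would have been 7.64 V.)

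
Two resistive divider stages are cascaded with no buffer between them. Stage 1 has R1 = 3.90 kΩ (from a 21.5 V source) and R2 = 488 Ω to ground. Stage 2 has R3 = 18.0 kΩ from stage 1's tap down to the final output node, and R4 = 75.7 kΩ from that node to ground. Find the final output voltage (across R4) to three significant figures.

V_out ≈ 1.92 V

Stage 2 presents R3+R4 = 93700 Ω as a load on stage 1's tap.
Stage 1's lower leg becomes R2‖(R3+R4) = 485.5 Ω, so V_mid = 21.5 × 485.5/4385 = 2.380 V.
Stage 2 is itself unloaded: V_out = V_mid × R4/(R3+R4) = 2.380 × 75700/93700 = 1.92 V.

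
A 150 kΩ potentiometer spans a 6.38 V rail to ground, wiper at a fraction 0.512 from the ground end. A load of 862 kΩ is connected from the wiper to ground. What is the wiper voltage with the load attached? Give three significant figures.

The wiper splits the pot into (1−α)R = 73.20 kΩ above and αR = 76.80 kΩ below.
Lower section ‖ load = 70.52 kΩ.
V_wiper = 6.38 × 70.52/(73.20 + 70.52) = 3.13 V.

V ≈ 3.13 V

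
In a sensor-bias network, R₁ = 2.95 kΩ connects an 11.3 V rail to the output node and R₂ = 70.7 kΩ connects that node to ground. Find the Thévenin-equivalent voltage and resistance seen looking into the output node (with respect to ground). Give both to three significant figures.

V_th is the open-circuit tap voltage: 11.3 × 70.7/(2.95 + 70.7) = 10.8 V.
With the supply zeroed, R₁ and R₂ appear in parallel from the tap: R_th = R₁‖R₂ = (2.95 × 70.7)/73.65 = 2.83 kΩ.

V_th = 10.8 V, R_th = 2.83 kΩ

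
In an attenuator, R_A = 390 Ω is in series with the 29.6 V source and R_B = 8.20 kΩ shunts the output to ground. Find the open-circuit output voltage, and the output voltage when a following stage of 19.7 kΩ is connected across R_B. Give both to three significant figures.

Unloaded: 28.3 V; loaded: 27.7 V

Open-circuit: V = 29.6 × 8200/(390 + 8200) = 28.3 V.
With the load, R_B becomes R_B‖R_L = 5790 Ω, so V = 29.6 × 5790/6180 = 27.7 V.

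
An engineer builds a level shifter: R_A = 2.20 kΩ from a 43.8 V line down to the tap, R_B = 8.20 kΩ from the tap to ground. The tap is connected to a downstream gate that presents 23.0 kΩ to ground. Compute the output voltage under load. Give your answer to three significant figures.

V_out ≈ 32.1 V

The load sits in parallel with R_B: R_B‖R_L = (8.20 × 23.0) / (8.20 + 23.0) = 6.045 kΩ.
V_out = 43.8 × 6.045 / (2.20 + 6.045) = 43.8 × 6.045/8.245 = 32.1 V.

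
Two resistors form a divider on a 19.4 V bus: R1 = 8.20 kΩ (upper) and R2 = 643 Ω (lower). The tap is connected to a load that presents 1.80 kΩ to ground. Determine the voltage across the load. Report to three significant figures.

V_out ≈ 1.06 V

The load sits in parallel with R2: R2‖R_L = (643 × 1800) / (643 + 1800) = 473.8 Ω.
V_out = 19.4 × 473.8 / (8200 + 473.8) = 19.4 × 473.8/8674 = 1.06 V.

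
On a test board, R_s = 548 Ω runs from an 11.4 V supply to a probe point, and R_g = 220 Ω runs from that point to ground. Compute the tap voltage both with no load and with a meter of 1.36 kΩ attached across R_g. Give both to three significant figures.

Open-circuit: V = 11.4 × 220/(548 + 220) = 3.27 V.
With the load, R_g becomes R_g‖R_L = 189.4 Ω, so V = 11.4 × 189.4/737.4 = 2.93 V.

Unloaded: 3.27 V; loaded: 2.93 V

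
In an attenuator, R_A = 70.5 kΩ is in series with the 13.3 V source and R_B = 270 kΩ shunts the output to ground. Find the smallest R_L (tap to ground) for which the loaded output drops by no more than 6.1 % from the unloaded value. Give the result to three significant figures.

R_L(min) ≈ 861 kΩ

Output resistance R_th = R_A‖R_B = (70.5 × 270)/340.5 = 55.90 kΩ.
The fractional drop is R_th/(R_th + R_L); requiring this ≤ 0.0610 gives R_L ≥ R_th(1/0.0610 − 1) = 55.90 × 15.39 = 861 kΩ.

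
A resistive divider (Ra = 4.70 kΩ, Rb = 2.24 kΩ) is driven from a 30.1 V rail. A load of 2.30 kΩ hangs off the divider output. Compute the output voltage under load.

The load sits in parallel with Rb: Rb‖R_L = (2.24 × 2.30) / (2.24 + 2.30) = 1.135 kΩ.
V_out = 30.1 × 1.135 / (4.70 + 1.135) = 30.1 × 1.135/5.835 = 5.85 V.
(Unloaded it would have been 9.72 V.)

V_out ≈ 5.85 V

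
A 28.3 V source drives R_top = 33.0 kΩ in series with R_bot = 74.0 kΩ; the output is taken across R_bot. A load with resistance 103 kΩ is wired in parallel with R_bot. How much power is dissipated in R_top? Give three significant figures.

P ≈ 4.57 mW

Total resistance from the source is R_top + (R_bot‖R_L) = 76.06 kΩ, so I = 28.3/76.06 kΩ = 0.3721 mA.
P = I²·R_top = (0.3721 mA)² × 33.0 kΩ = 4.57 mW.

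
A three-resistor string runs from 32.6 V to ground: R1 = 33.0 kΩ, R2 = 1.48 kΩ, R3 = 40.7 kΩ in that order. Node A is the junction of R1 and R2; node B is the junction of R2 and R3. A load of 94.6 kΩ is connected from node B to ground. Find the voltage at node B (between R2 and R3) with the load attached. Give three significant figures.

At node B, R3 is in parallel with the load: R3‖R_L = 28.46 kΩ.
Below node A the resistance is R2 + (R3‖R_L) = 29.94 kΩ, so V_A = 32.6 × 29.94/62.94 = 15.51 V.
Then V_B = V_A × (R3‖R_L)/(R2 + R3‖R_L) = 15.51 × 28.46/29.94 = 14.7 V.

V ≈ 14.7 V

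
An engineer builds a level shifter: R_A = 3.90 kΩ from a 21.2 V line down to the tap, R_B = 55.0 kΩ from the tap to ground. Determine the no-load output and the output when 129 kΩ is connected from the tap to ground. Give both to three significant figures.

Open-circuit: V = 21.2 × 55.0/(3.90 + 55.0) = 19.8 V.
With the load, R_B becomes R_B‖R_L = 38.56 kΩ, so V = 21.2 × 38.56/42.46 = 19.3 V.

Unloaded: 19.8 V; loaded: 19.3 V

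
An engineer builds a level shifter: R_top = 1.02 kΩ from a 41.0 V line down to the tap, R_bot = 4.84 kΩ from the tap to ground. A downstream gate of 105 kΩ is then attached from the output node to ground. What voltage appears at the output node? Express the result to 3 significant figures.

The load sits in parallel with R_bot: R_bot‖R_L = (4.84 × 105) / (4.84 + 105) = 4.627 kΩ.
V_out = 41.0 × 4.627 / (1.02 + 4.627) = 41.0 × 4.627/5.647 = 33.6 V.

V_out ≈ 33.6 V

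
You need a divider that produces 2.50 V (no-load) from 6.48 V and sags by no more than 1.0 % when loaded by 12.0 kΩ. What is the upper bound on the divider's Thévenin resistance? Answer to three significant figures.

R_th ≤ 121 Ω

Loading drop = R_th/(R_th + R_L) ≤ 0.0100, so R_th ≤ R_L · ε/(1−ε) = 12.0 kΩ × 0.0100/0.9900 = 121 Ω.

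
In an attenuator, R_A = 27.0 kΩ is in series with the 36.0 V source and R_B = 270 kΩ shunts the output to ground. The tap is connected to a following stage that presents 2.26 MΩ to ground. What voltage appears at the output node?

The load sits in parallel with R_B: R_B‖R_L = (270 × 2260) / (270 + 2260) = 241.2 kΩ.
V_out = 36.0 × 241.2 / (27.0 + 241.2) = 36.0 × 241.2/268.2 = 32.4 V.
(Unloaded it would have been 32.7 V.)

V_out ≈ 32.4 V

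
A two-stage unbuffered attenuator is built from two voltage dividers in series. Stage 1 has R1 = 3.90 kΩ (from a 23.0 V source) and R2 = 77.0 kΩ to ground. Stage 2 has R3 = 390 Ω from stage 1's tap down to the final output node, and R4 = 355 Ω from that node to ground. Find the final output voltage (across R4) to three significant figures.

Stage 2 presents R3+R4 = 745.0 Ω as a load on stage 1's tap.
Stage 1's lower leg becomes R2‖(R3+R4) = 737.9 Ω, so V_mid = 23.0 × 737.9/4638 = 3.659 V.
Stage 2 is itself unloaded: V_out = V_mid × R4/(R3+R4) = 3.659 × 355/745.0 = 1.74 V.

V_out ≈ 1.74 V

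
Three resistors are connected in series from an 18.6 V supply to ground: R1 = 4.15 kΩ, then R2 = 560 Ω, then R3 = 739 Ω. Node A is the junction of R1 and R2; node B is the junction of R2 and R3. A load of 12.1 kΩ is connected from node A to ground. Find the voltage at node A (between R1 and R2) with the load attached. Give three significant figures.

Below node A the series string R2+R3 = 1299 Ω sits in parallel with the 12100 Ω load: 1173 Ω.
V_A = 18.6 × 1173/(4150 + 1173) = 4.10 V.

V ≈ 4.10 V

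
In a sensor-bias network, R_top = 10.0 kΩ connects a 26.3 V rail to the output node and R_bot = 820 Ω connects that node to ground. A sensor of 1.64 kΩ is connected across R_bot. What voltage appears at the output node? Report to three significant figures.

The load sits in parallel with R_bot: R_bot‖R_L = (820 × 1640) / (820 + 1640) = 546.7 Ω.
V_out = 26.3 × 546.7 / (10000 + 546.7) = 26.3 × 546.7/10550 = 1.36 V.
(Unloaded it would have been 1.99 V.)

V_out ≈ 1.36 V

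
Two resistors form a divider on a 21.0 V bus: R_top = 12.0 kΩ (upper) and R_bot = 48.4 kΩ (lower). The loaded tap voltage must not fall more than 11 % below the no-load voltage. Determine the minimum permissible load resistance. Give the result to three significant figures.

Output resistance R_th = R_top‖R_bot = (12.0 × 48.4)/60.40 = 9.616 kΩ.
The fractional drop is R_th/(R_th + R_L); requiring this ≤ 0.110 gives R_L ≥ R_th(1/0.110 − 1) = 9.616 × 8.091 = 77.8 kΩ.

R_L(min) ≈ 77.8 kΩ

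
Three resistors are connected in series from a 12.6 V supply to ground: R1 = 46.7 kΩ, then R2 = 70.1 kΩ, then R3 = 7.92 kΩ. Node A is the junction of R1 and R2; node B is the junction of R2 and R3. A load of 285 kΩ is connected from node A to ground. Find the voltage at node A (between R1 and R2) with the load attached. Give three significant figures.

V ≈ 7.15 V

Below node A the series string R2+R3 = 78.02 kΩ sits in parallel with the 285 kΩ load: 61.25 kΩ.
V_A = 12.6 × 61.25/(46.7 + 61.25) = 7.15 V.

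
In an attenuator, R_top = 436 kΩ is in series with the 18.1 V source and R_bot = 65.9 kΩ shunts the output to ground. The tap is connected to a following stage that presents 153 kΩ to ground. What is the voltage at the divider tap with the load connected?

The load sits in parallel with R_bot: R_bot‖R_L = (65.9 × 153) / (65.9 + 153) = 46.06 kΩ.
V_out = 18.1 × 46.06 / (436 + 46.06) = 18.1 × 46.06/482.1 = 1.73 V.
(Unloaded it would have been 2.38 V.)

V_out ≈ 1.73 V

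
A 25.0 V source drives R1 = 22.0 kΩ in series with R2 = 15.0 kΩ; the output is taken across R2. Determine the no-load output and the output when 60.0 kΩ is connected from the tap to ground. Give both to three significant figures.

Unloaded: 10.1 V; loaded: 8.82 V

Open-circuit: V = 25.0 × 15.0/(22.0 + 15.0) = 10.1 V.
With the load, R2 becomes R2‖R_L = 12.00 kΩ, so V = 25.0 × 12.00/34.00 = 8.82 V.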